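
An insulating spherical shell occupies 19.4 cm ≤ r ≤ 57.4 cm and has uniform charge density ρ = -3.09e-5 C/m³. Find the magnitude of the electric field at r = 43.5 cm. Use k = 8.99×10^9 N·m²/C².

|E| = 4.61×10^5 N/C

Take a concentric spherical Gaussian surface of radius r = 43.5 cm (within the shell material, 19.4 cm < r < 57.4 cm).
Enclosed charge is the volume from a to r: Q_enc = (4π/3)ρ(r³ − a³) = -9.709×10^-6 C.
Gauss's law: E·4πr² = Q_enc/ε₀.
E = k|Q_enc|/r² = (8.99×10^9)(9.709×10^-6)/(0.435)² = 4.61×10^5 N/C.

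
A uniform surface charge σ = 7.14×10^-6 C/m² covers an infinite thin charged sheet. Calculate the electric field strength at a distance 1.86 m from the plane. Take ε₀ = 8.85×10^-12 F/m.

The symmetry is planar: E is normal to the sheet and the same magnitude on both sides. Take a pillbox straddling the sheet with end-cap area A.
Only the two end caps contribute flux: Φ = 2EA. With Q_enc = σA, Gauss's law gives E = |σ|/(2ε₀).
E = |σ|/(2ε₀) = (7.14×10^-6)/(2·8.85×10^-12) = 4.03×10^5 N/C.

E = 4.03e5 N/C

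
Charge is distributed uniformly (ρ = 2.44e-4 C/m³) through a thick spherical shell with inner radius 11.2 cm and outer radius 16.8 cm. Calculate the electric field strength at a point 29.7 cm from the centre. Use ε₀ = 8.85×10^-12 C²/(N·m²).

By spherical symmetry E is radial; choose a Gaussian sphere of radius r = 29.7 cm (r > 16.8 cm, enclosing the whole shell).
Q_enc = ρ·(4π/3)(b³ − a³) = (2.44×10^-4)·(4π/3)·((0.168)³ − (0.112)³) = 3.41e-6 C.
Since E is radial and uniform over the Gaussian sphere, Φ = E·4πr² = Q_enc/ε₀.
E = |Q_enc|/(4πε₀r²) = (3.41×10^-6)/(4π·8.85×10^-12·(0.297)²) = 3.48e5 N/C.

3.48×10^5 N/C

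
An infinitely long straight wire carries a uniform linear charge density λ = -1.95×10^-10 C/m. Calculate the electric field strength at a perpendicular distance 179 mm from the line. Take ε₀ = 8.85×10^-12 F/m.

Take a coaxial cylindrical Gaussian surface of radius r = 179 mm and length L.
Q_enc = λL, so λ_enc = -1.95×10^-10 C/m.
Gauss's law: E·2πrL = λ_enc L/ε₀.
E = |λ_enc|/(2πε₀r) = (1.95×10^-10)/(2π·8.85×10^-12·0.179) = 19.6 N/C.

E = 19.6 V/m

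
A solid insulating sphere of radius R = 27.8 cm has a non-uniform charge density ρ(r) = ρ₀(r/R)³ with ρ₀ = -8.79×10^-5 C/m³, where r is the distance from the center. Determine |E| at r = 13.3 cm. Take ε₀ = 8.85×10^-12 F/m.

Take a concentric spherical Gaussian surface of radius r = 13.3 cm (r < R).
Q_enc = ∫₀^r ρ(r')·4πr'² dr' = (4πρ₀/R³) ∫₀^r r'^5 dr' = 4πρ₀ r^6/(6·R³) = -4.743×10^-8 C.
Applying ∮E·dA = Q_enc/ε₀ with Φ = E(4πr²):
E = |Q_enc|/(4πε₀r²) = (4.743e-8)/(4π·8.85×10^-12·(0.133)²) = 2.41×10^4 N/C.

|E| ≈ 2.41×10^4 V/m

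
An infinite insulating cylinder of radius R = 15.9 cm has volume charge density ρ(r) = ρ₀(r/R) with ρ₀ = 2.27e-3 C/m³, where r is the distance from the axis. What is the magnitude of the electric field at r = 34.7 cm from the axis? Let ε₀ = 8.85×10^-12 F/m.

6.23e6 N/C

By cylindrical symmetry E is radial; use a coaxial Gaussian cylinder of radius 34.7 cm and length L (r > R, full charge per length enclosed).
λ_enc = 2π ∫₀^R ρ₀(r'/R)^1 r' dr' = 2πρ₀R²/3 = 1.202×10^-4 C/m.
Since E is radial and uniform over the curved surface, Φ = E·2πrL = Q_enc/ε₀ = λ_enc L/ε₀.
E = |λ_enc|/(2πε₀r) = (1.202×10^-4)/(2π·8.85×10^-12·0.347) = 6.23×10^6 N/C.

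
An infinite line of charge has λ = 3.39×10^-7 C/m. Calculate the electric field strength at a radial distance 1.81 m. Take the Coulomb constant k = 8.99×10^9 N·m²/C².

|E| ≈ 3.37×10^3 N/C

By cylindrical symmetry E is radial; use a coaxial Gaussian cylinder of radius 1.81 m and length L.
Q_enc = λL, so λ_enc = 3.39×10^-7 C/m.
Gauss's law: E·2πrL = λ_enc L/ε₀.
E = 2k|λ_enc|/r = 2(8.99×10^9)(3.39e-7)/(1.81) = 3.37e3 N/C.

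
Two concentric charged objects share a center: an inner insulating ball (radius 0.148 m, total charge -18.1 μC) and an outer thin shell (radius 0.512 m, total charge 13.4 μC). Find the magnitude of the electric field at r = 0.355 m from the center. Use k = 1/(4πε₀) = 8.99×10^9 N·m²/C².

By spherical symmetry E is radial; choose a Gaussian sphere of radius r = 0.355 m (between the bodies, 0.148 m < r < 0.512 m).
Only the inner charge is enclosed; the outer shell contributes nothing inside itself. Q_enc = -18.1 μC = -1.81×10^-5 C.
Applying ∮E·dA = Q_enc/ε₀ with Φ = E(4πr²):
E = k|Q_enc|/r² = (8.99×10^9)(1.81×10^-5)/(0.355)² = 1.29×10^6 N/C.

1.29×10^6 N/C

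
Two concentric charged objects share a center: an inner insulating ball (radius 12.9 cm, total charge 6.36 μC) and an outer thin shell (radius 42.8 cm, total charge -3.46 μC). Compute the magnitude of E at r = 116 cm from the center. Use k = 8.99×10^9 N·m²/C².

By spherical symmetry E is radial; choose a Gaussian sphere of radius r = 116 cm (r > 42.8 cm, enclosing both).
Q_enc = (6.36 μC) + (-3.46 μC) = 2.90×10^-6 C.
Gauss's law: E·4πr² = Q_enc/ε₀.
E = k|Q_enc|/r² = (8.99×10^9)(2.90×10^-6)/(1.16)² = 1.94×10^4 N/C.

E = 1.94e4 V/m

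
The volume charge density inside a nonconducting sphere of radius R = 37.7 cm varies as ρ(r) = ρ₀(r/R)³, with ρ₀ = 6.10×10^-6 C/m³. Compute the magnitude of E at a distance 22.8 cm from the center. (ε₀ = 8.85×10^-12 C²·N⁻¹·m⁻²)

|E| ≈ 5.79e3 V/m

Symmetry ⇒ E = E(r) r̂. Gaussian sphere of radius r = 22.8 cm (r < R).
Q_enc = ∫₀^r ρ(r')·4πr'² dr' = (4πρ₀/R³) ∫₀^r r'^5 dr' = 4πρ₀ r^6/(6·R³) = 3.349×10^-8 C.
Since E is radial and uniform over the Gaussian sphere, Φ = E·4πr² = Q_enc/ε₀.
E = |Q_enc|/(4πε₀r²) = (3.349×10^-8)/(4π·8.85×10^-12·(0.228)²) = 5.79e3 N/C.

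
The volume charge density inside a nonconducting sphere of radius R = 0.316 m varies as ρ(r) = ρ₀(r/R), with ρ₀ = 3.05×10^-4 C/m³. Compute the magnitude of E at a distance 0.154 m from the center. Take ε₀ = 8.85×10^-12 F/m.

Symmetry ⇒ E = E(r) r̂. Gaussian sphere of radius r = 0.154 m (r < R).
Q_enc = ∫₀^r ρ(r')·4πr'² dr' = (4πρ₀/R) ∫₀^r r'^3 dr' = 4πρ₀ r^4/(4·R) = 1.705×10^-6 C.
Applying ∮E·dA = Q_enc/ε₀ with Φ = E(4πr²):
E = |Q_enc|/(4πε₀r²) = (1.705×10^-6)/(4π·8.85×10^-12·(0.154)²) = 6.47e5 N/C.

|E| = 6.47×10^5 N/C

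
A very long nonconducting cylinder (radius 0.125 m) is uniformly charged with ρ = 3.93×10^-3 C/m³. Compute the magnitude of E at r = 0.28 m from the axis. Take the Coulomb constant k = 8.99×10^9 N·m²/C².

|E| ≈ 1.24×10^7 V/m

Choose a coaxial cylinder of radius r = 0.28 m (arbitrary length L) as the Gaussian surface (r > 0.125 m, full cross-section enclosed).
λ_enc = ρ·πR² = (3.93e-3)π(0.125)² = 1.929e-4 C/m.
By Gauss's law (flux through the curved wall only), E·2πrL = λ_enc L/ε₀.
E = 2k|λ_enc|/r = 2(8.99×10^9)(1.929×10^-4)/(0.28) = 1.24×10^7 N/C.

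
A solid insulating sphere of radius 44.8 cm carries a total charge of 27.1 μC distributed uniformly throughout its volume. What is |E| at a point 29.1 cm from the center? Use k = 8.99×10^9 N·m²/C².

|E| = 7.88e5 N/C

Use a concentric Gaussian sphere at r = 29.1 cm (r < R).
Only the charge within r is enclosed: Q_enc = Q·(r/R)³ = (27.1 μC)·(29.1 cm/44.8 cm)³ = 7.427e-6 C.
Since E is radial and uniform over the Gaussian sphere, Φ = E·4πr² = Q_enc/ε₀.
E = k|Q_enc|/r² = (8.99×10^9)(7.427×10^-6)/(0.291)² = 7.88×10^5 N/C.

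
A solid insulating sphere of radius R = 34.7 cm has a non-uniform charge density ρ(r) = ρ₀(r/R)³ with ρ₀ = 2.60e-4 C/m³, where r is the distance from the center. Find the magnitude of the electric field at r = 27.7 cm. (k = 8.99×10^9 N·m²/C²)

E ≈ 6.90×10^5 V/m

Use a concentric Gaussian sphere at r = 27.7 cm (r < R).
Q_enc = ∫₀^r ρ(r')·4πr'² dr' = (4πρ₀/R³) ∫₀^r r'^5 dr' = 4πρ₀ r^6/(6·R³) = 5.887e-6 C.
By Gauss's law, ∮E·dA = E·4πr² = Q_enc/ε₀.
E = k|Q_enc|/r² = (8.99×10^9)(5.887×10^-6)/(0.277)² = 6.90×10^5 N/C.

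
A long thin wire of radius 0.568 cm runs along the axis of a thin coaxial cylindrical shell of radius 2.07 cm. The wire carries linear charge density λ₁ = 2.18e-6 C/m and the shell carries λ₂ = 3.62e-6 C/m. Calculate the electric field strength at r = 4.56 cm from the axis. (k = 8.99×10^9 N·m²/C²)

2.29×10^6 V/m

Coaxial Gaussian cylinder, radius r = 4.56 cm, length L (r > 2.07 cm, enclosing both).
λ_enc = λ₁ + λ₂ = (2.18e-6) + (3.62×10^-6) = 5.80e-6 C/m.
Applying ∮E·dA = Q_enc/ε₀ with the end caps contributing no flux:
E = 2k|λ_enc|/r = 2(8.99×10^9)(5.80×10^-6)/(0.0456) = 2.29e6 N/C.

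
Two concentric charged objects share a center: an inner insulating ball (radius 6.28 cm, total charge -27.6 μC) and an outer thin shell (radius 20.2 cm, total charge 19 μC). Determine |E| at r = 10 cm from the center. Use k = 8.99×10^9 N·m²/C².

E = 2.48×10^7 V/m

Use a concentric Gaussian sphere at r = 10 cm (between the bodies, 6.28 cm < r < 20.2 cm).
The shell at 20.2 cm lies outside the Gaussian surface, so Q_enc = -27.6 μC = -2.76e-5 C.
Applying ∮E·dA = Q_enc/ε₀ with Φ = E(4πr²):
E = k|Q_enc|/r² = (8.99×10^9)(2.76×10^-5)/(0.1)² = 2.48e7 N/C.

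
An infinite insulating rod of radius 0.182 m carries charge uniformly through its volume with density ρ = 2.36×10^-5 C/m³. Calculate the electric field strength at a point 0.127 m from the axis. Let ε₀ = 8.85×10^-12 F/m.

E = 1.69e5 N/C

Coaxial Gaussian cylinder, radius r = 0.127 m, length L (r < R).
Enclosed charge per unit length: λ_enc = ρ·πr² = (2.36×10^-5)π(0.127)² = 1.196×10^-6 C/m.
Since E is radial and uniform over the curved surface, Φ = E·2πrL = Q_enc/ε₀ = λ_enc L/ε₀.
E = |λ_enc|/(2πε₀r) = (1.196×10^-6)/(2π·8.85×10^-12·0.127) = 1.69×10^5 N/C.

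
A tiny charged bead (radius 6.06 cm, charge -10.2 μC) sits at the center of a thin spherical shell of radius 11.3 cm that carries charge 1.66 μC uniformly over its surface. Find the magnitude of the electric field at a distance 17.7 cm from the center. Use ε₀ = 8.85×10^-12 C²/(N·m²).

Take a concentric spherical Gaussian surface of radius r = 17.7 cm (r > 11.3 cm, enclosing both).
Q_enc = (-10.2 μC) + (1.66 μC) = -8.54e-6 C.
Applying ∮E·dA = Q_enc/ε₀ with Φ = E(4πr²):
E = |Q_enc|/(4πε₀r²) = (8.54×10^-6)/(4π·8.85×10^-12·(0.177)²) = 2.45×10^6 N/C.

E = 2.45e6 N/C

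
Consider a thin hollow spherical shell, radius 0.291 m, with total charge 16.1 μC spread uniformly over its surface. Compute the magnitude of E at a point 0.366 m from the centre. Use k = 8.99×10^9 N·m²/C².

|E| ≈ 1.08×10^6 N/C

Symmetry ⇒ E = E(r) r̂. Gaussian sphere of radius r = 0.366 m (r > 0.291 m).
The entire shell is enclosed: Q_enc = 1.61×10^-5 C.
Applying ∮E·dA = Q_enc/ε₀ with Φ = E(4πr²):
E = k|Q_enc|/r² = (8.99×10^9)(1.61×10^-5)/(0.366)² = 1.08×10^6 N/C.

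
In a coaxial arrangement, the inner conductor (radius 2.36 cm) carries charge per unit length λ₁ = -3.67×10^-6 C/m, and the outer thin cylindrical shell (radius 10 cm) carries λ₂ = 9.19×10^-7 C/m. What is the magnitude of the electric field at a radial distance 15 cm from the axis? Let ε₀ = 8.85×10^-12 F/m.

E = 3.30×10^5 N/C

Choose a coaxial cylinder of radius r = 15 cm (arbitrary length L) as the Gaussian surface (r > 10 cm, enclosing both).
λ_enc = λ₁ + λ₂ = (-3.67×10^-6) + (9.19×10^-7) = -2.751e-6 C/m.
Since E is radial and uniform over the curved surface, Φ = E·2πrL = Q_enc/ε₀ = λ_enc L/ε₀.
E = |λ_enc|/(2πε₀r) = (2.751e-6)/(2π·8.85×10^-12·0.15) = 3.30e5 N/C.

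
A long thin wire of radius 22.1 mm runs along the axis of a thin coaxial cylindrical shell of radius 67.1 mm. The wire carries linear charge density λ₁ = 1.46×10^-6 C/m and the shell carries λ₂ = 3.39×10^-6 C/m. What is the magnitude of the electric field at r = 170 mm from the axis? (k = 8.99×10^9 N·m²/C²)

E = 5.13×10^5 N/C

Coaxial Gaussian cylinder, radius r = 170 mm, length L (r > 67.1 mm, enclosing both).
λ_enc = λ₁ + λ₂ = (1.46e-6) + (3.39e-6) = 4.85×10^-6 C/m.
Gauss's law: E·2πrL = λ_enc L/ε₀.
E = 2k|λ_enc|/r = 2(8.99×10^9)(4.85×10^-6)/(0.17) = 5.13×10^5 N/C.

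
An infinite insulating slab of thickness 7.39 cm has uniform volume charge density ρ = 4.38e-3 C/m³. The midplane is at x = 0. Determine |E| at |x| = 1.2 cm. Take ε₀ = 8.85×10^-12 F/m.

E ≈ 5.94×10^6 N/C

By symmetry E is perpendicular to the slab. A Gaussian pillbox from −1.2 cm to +1.2 cm (face area A) lies entirely within the slab.
Q_enc = ρ·(2x)·A and flux = 2EA, so 2EA = 2ρxA/ε₀ ⇒ E = |ρ|x/ε₀.
E = (4.38×10^-3)(0.012)/(8.85×10^-12) = 5.94×10^6 N/C.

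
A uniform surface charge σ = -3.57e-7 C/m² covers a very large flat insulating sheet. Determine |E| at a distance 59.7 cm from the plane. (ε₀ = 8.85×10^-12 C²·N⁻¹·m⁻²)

By planar symmetry E is perpendicular to the sheet and uniform; use a Gaussian pillbox with flat faces of area A on each side of the sheet.
Flux Φ = 2EA and Q_enc = σA, so 2EA = σA/ε₀ ⇒ E = |σ|/(2ε₀), independent of distance.
E = |σ|/(2ε₀) = (3.57e-7)/(2·8.85×10^-12) = 2.02×10^4 N/C.

E ≈ 2.02×10^4 N/C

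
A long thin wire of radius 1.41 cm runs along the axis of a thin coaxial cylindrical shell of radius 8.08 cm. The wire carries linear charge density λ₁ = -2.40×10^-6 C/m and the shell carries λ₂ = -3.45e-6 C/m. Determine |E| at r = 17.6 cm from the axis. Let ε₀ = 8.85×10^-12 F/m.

|E| = 5.98×10^5 N/C

By cylindrical symmetry E is radial; use a coaxial Gaussian cylinder of radius 17.6 cm and length L (r > 8.08 cm, enclosing both).
λ_enc = λ₁ + λ₂ = (-2.40×10^-6) + (-3.45e-6) = -5.85×10^-6 C/m.
Since E is radial and uniform over the curved surface, Φ = E·2πrL = Q_enc/ε₀ = λ_enc L/ε₀.
E = |λ_enc|/(2πε₀r) = (5.85×10^-6)/(2π·8.85×10^-12·0.176) = 5.98×10^5 N/C.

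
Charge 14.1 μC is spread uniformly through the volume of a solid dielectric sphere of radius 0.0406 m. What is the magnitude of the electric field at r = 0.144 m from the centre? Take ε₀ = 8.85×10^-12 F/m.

By spherical symmetry E is radial; choose a Gaussian sphere of radius r = 0.144 m (r > R, so the entire charge is enclosed).
Q_enc = 14.1 μC = 1.41×10^-5 C.
Gauss's law: E·4πr² = Q_enc/ε₀.
E = |Q_enc|/(4πε₀r²) = (1.41×10^-5)/(4π·8.85×10^-12·(0.144)²) = 6.11×10^6 N/C.

|E| = 6.11e6 N/C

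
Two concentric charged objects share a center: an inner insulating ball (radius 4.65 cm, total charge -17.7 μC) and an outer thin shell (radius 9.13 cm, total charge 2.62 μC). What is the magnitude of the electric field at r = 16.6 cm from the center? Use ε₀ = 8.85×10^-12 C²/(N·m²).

Take a concentric spherical Gaussian surface of radius r = 16.6 cm (r > 9.13 cm, enclosing both).
Q_enc = (-17.7 μC) + (2.62 μC) = -1.508e-5 C.
Applying ∮E·dA = Q_enc/ε₀ with Φ = E(4πr²):
E = |Q_enc|/(4πε₀r²) = (1.508×10^-5)/(4π·8.85×10^-12·(0.166)²) = 4.92e6 N/C.

4.92×10^6 N/C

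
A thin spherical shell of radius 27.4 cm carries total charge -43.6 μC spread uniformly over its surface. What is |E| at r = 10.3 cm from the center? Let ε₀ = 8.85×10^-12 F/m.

E = 0 (no enclosed charge)

Take a concentric spherical Gaussian surface of radius r = 10.3 cm (inside the shell, r < 27.4 cm).
All the charge is outside the Gaussian surface: Q_enc = 0, hence E = 0 everywhere inside the shell.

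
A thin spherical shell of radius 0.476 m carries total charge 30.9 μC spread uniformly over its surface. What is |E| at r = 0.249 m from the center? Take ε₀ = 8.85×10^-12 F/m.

E = 0

Take a concentric spherical Gaussian surface of radius r = 0.249 m (inside the shell, r < 0.476 m).
All the charge is outside the Gaussian surface: Q_enc = 0, hence E = 0 everywhere inside the shell.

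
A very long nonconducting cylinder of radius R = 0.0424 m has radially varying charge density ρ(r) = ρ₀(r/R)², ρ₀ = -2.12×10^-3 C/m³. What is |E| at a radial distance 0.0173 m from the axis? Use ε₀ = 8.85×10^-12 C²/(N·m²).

1.72×10^5 N/C

Coaxial Gaussian cylinder, radius r = 0.0173 m, length L (r < R).
Integrating ρ over the cross-section to radius r: λ_enc = (2πρ₀/R²) ∫₀^r r'^3 dr' = 2πρ₀ r^4/(4·R²) = -1.659×10^-7 C/m.
By Gauss's law (flux through the curved wall only), E·2πrL = λ_enc L/ε₀.
E = |λ_enc|/(2πε₀r) = (1.659e-7)/(2π·8.85×10^-12·0.0173) = 1.72×10^5 N/C.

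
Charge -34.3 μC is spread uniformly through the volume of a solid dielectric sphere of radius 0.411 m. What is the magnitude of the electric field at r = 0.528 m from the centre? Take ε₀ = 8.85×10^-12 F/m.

|E| ≈ 1.11e6 N/C

Take a concentric spherical Gaussian surface of radius r = 0.528 m (r > R, so the entire charge is enclosed).
Q_enc = -34.3 μC = -3.43×10^-5 C.
Gauss's law: E·4πr² = Q_enc/ε₀.
E = |Q_enc|/(4πε₀r²) = (3.43e-5)/(4π·8.85×10^-12·(0.528)²) = 1.11e6 N/C.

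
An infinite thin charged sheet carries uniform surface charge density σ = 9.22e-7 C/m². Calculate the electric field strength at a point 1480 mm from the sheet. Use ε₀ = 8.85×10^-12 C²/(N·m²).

The symmetry is planar: E is normal to the sheet and the same magnitude on both sides. Take a pillbox straddling the sheet with end-cap area A.
Only the two end caps contribute flux: Φ = 2EA. With Q_enc = σA, Gauss's law gives E = |σ|/(2ε₀).
E = |σ|/(2ε₀) = (9.22×10^-7)/(2·8.85×10^-12) = 5.21×10^4 N/C.

E = 5.21×10^4 V/m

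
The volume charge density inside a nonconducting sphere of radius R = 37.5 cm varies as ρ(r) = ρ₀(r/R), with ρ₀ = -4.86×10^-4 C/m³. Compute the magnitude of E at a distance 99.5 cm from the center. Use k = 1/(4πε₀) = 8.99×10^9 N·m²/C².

7.31×10^5 N/C

Take a concentric spherical Gaussian surface of radius r = 99.5 cm (r > R, all charge enclosed).
Q_enc = 4π ∫₀^R ρ₀(r'/R)^1 r'² dr' = 4πρ₀R³/4 = -8.052e-5 C.
Since E is radial and uniform over the Gaussian sphere, Φ = E·4πr² = Q_enc/ε₀.
E = k|Q_enc|/r² = (8.99×10^9)(8.052×10^-5)/(0.995)² = 7.31e5 N/C.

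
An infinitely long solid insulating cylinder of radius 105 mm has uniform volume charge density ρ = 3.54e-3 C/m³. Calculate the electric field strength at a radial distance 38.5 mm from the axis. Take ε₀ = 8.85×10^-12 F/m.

7.70e6 V/m

Coaxial Gaussian cylinder, radius r = 38.5 mm, length L (r < R).
Charge inside radius r per length L is ρ·πr²·L, so λ_enc = ρπr² = 1.648e-5 C/m.
Gauss's law: E·2πrL = λ_enc L/ε₀.
E = |λ_enc|/(2πε₀r) = (1.648×10^-5)/(2π·8.85×10^-12·0.0385) = 7.70×10^6 N/C.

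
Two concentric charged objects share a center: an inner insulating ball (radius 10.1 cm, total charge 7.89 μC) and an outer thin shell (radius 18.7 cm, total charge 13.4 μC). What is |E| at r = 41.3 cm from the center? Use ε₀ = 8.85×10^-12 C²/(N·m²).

Symmetry ⇒ E = E(r) r̂. Gaussian sphere of radius r = 41.3 cm (r > 18.7 cm, enclosing both).
Q_enc = (7.89 μC) + (13.4 μC) = 2.129e-5 C.
Gauss's law: E·4πr² = Q_enc/ε₀.
E = |Q_enc|/(4πε₀r²) = (2.129e-5)/(4π·8.85×10^-12·(0.413)²) = 1.12×10^6 N/C.

E ≈ 1.12×10^6 V/m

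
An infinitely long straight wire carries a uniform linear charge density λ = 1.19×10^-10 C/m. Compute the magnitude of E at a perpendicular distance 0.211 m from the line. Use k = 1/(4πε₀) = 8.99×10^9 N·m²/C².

E ≈ 10.1 N/C

Take a coaxial cylindrical Gaussian surface of radius r = 0.211 m and length L.
Q_enc = λL, so λ_enc = 1.19e-10 C/m.
Applying ∮E·dA = Q_enc/ε₀ with the end caps contributing no flux:
E = 2k|λ_enc|/r = 2(8.99×10^9)(1.19×10^-10)/(0.211) = 10.1 N/C.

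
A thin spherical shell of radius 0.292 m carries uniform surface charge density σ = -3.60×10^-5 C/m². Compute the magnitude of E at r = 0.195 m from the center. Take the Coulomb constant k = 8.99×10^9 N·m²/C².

Symmetry ⇒ E = E(r) r̂. Gaussian sphere of radius r = 0.195 m (inside the shell, r < 0.292 m).
No charge lies within this surface, so Q_enc = 0 and Gauss's law gives E·4πr² = 0 ⇒ E = 0.

|E| = 0 N/C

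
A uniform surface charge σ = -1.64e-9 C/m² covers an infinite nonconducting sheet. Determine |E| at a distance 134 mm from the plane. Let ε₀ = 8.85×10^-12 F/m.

E = 92.7 V/m

Choose a cylindrical pillbox piercing the sheet, end faces (area A) parallel to it.
Flux Φ = 2EA and Q_enc = σA, so 2EA = σA/ε₀ ⇒ E = |σ|/(2ε₀), independent of distance.
E = |σ|/(2ε₀) = (1.64×10^-9)/(2·8.85×10^-12) = 92.7 N/C.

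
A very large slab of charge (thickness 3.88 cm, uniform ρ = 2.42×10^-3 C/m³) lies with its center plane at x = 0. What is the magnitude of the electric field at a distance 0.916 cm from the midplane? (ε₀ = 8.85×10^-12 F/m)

2.50e6 N/C

By symmetry E is perpendicular to the slab. A Gaussian pillbox from −0.916 cm to +0.916 cm (face area A) lies entirely within the slab.
Q_enc = ρ·(2x)·A and flux = 2EA, so 2EA = 2ρxA/ε₀ ⇒ E = |ρ|x/ε₀.
E = (2.42×10^-3)(0.00916)/(8.85×10^-12) = 2.50×10^6 N/C.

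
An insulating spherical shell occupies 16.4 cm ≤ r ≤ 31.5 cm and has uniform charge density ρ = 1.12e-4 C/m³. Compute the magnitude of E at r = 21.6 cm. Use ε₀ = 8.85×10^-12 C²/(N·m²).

Symmetry ⇒ E = E(r) r̂. Gaussian sphere of radius r = 21.6 cm (within the shell material, 16.4 cm < r < 31.5 cm).
Only the shell between 16.4 cm and r is enclosed: Q_enc = ρ·(4π/3)(r³ − a³) = (1.12×10^-4)·(4π/3)·((0.216)³ − (0.164)³) = 2.659×10^-6 C.
Applying ∮E·dA = Q_enc/ε₀ with Φ = E(4πr²):
E = |Q_enc|/(4πε₀r²) = (2.659×10^-6)/(4π·8.85×10^-12·(0.216)²) = 5.12×10^5 N/C.

E = 5.12×10^5 N/C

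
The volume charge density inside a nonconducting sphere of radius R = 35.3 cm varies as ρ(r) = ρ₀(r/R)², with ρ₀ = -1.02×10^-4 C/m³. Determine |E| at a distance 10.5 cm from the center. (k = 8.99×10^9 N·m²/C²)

2.14e4 N/C

Symmetry ⇒ E = E(r) r̂. Gaussian sphere of radius r = 10.5 cm (r < R).
Q_enc = ∫₀^r ρ(r')·4πr'² dr' = (4πρ₀/R²) ∫₀^r r'^4 dr' = 4πρ₀ r^5/(5·R²) = -2.626e-8 C.
Since E is radial and uniform over the Gaussian sphere, Φ = E·4πr² = Q_enc/ε₀.
E = k|Q_enc|/r² = (8.99×10^9)(2.626×10^-8)/(0.105)² = 2.14×10^4 N/C.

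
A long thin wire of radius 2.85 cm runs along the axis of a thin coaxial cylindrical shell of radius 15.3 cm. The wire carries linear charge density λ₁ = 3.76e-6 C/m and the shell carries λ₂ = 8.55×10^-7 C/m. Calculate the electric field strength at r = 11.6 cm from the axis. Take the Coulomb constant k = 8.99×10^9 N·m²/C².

|E| = 5.83×10^5 N/C

By cylindrical symmetry E is radial; use a coaxial Gaussian cylinder of radius 11.6 cm and length L (between the conductors, 2.85 cm < r < 15.3 cm).
Only the inner wire is enclosed; the outer shell contributes nothing inside itself. λ_enc = λ₁ = 3.76×10^-6 C/m.
Since E is radial and uniform over the curved surface, Φ = E·2πrL = Q_enc/ε₀ = λ_enc L/ε₀.
E = 2k|λ_enc|/r = 2(8.99×10^9)(3.76×10^-6)/(0.116) = 5.83×10^5 N/C.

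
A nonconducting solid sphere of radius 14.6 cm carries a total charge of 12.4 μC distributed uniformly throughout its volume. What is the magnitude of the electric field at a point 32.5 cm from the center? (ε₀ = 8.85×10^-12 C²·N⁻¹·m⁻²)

E ≈ 1.06e6 N/C

By spherical symmetry E is radial; choose a Gaussian sphere of radius r = 32.5 cm (r > R, so the entire charge is enclosed).
Q_enc = 12.4 μC = 1.24×10^-5 C.
Since E is radial and uniform over the Gaussian sphere, Φ = E·4πr² = Q_enc/ε₀.
E = |Q_enc|/(4πε₀r²) = (1.24×10^-5)/(4π·8.85×10^-12·(0.325)²) = 1.06e6 N/C.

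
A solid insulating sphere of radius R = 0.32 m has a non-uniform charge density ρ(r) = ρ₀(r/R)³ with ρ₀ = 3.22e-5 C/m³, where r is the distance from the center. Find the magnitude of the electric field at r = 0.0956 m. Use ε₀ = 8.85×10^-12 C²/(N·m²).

Symmetry ⇒ E = E(r) r̂. Gaussian sphere of radius r = 0.0956 m (r < R).
Integrate the density: Q_enc = 4π ∫₀^r ρ₀(r'/R)^3 r'² dr' = 4πρ₀ r^6/(6·R³) = 1.571×10^-9 C.
Gauss's law: E·4πr² = Q_enc/ε₀.
E = |Q_enc|/(4πε₀r²) = (1.571×10^-9)/(4π·8.85×10^-12·(0.0956)²) = 1.55e3 N/C.

1.55×10^3 N/C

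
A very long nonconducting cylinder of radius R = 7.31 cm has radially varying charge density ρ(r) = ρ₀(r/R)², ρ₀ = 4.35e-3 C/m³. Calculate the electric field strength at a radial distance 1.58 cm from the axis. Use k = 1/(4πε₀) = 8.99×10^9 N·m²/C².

Take a coaxial cylindrical Gaussian surface of radius r = 1.58 cm and length L (r < R).
λ_enc = ∫₀^r ρ(r')·2πr' dr' = (2πρ₀/R²)·r^4/4 = 7.969×10^-8 C/m.
Applying ∮E·dA = Q_enc/ε₀ with the end caps contributing no flux:
E = 2k|λ_enc|/r = 2(8.99×10^9)(7.969×10^-8)/(0.0158) = 9.07×10^4 N/C.

|E| = 9.07×10^4 V/m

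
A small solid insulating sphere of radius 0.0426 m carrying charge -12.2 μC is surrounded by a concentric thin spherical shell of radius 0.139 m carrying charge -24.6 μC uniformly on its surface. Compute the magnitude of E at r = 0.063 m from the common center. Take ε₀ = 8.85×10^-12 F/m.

E = 2.76×10^7 N/C

Symmetry ⇒ E = E(r) r̂. Gaussian sphere of radius r = 0.063 m (between the bodies, 0.0426 m < r < 0.139 m).
Only the inner charge is enclosed; the outer shell contributes nothing inside itself. Q_enc = -12.2 μC = -1.22×10^-5 C.
Since E is radial and uniform over the Gaussian sphere, Φ = E·4πr² = Q_enc/ε₀.
E = |Q_enc|/(4πε₀r²) = (1.22e-5)/(4π·8.85×10^-12·(0.063)²) = 2.76×10^7 N/C.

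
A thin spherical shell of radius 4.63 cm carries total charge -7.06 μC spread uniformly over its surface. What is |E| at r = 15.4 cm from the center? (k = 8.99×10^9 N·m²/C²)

|E| = 2.68e6 N/C

Use a concentric Gaussian sphere at r = 15.4 cm (r > 4.63 cm).
The entire shell is enclosed: Q_enc = -7.06e-6 C.
Since E is radial and uniform over the Gaussian sphere, Φ = E·4πr² = Q_enc/ε₀.
E = k|Q_enc|/r² = (8.99×10^9)(7.06×10^-6)/(0.154)² = 2.68e6 N/C.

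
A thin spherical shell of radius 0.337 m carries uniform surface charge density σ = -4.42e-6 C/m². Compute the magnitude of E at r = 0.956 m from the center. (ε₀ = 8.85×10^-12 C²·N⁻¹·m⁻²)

Use a concentric Gaussian sphere at r = 0.956 m (r > 0.337 m).
The entire shell is enclosed: Q_enc = σ·4πR² = (-4.42e-6)·4π·(0.337)² = -6.308e-6 C.
By Gauss's law, ∮E·dA = E·4πr² = Q_enc/ε₀.
E = |Q_enc|/(4πε₀r²) = (6.308e-6)/(4π·8.85×10^-12·(0.956)²) = 6.21×10^4 N/C.

|E| = 6.21×10^4 V/m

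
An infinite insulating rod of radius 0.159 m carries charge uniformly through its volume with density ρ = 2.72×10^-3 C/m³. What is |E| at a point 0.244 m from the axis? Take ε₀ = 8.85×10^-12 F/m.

|E| ≈ 1.59e7 N/C

Take a coaxial cylindrical Gaussian surface of radius r = 0.244 m and length L (r > 0.159 m, full cross-section enclosed).
λ_enc = ρ·πR² = (2.72e-3)π(0.159)² = 2.16×10^-4 C/m.
Since E is radial and uniform over the curved surface, Φ = E·2πrL = Q_enc/ε₀ = λ_enc L/ε₀.
E = |λ_enc|/(2πε₀r) = (2.16e-4)/(2π·8.85×10^-12·0.244) = 1.59×10^7 N/C.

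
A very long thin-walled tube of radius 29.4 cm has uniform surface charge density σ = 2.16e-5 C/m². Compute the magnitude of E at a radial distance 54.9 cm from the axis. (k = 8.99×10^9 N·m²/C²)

1.31e6 N/C

Take a coaxial cylindrical Gaussian surface of radius r = 54.9 cm and length L (r > 29.4 cm).
The whole shell is enclosed: λ_enc = σ·2πR = (2.16×10^-5)·2π·(0.294) = 3.99e-5 C/m.
Applying ∮E·dA = Q_enc/ε₀ with the end caps contributing no flux:
E = 2k|λ_enc|/r = 2(8.99×10^9)(3.99×10^-5)/(0.549) = 1.31×10^6 N/C.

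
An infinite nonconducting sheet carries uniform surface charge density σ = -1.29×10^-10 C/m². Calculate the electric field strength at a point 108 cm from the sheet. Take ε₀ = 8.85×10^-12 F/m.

7.29 V/m

The symmetry is planar: E is normal to the sheet and the same magnitude on both sides. Take a pillbox straddling the sheet with end-cap area A.
Only the two end caps contribute flux: Φ = 2EA. With Q_enc = σA, Gauss's law gives E = |σ|/(2ε₀).
E = |σ|/(2ε₀) = (1.29×10^-10)/(2·8.85×10^-12) = 7.29 N/C.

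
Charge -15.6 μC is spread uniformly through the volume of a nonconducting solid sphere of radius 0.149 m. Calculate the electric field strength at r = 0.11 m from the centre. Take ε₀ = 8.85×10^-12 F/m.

Take a concentric spherical Gaussian surface of radius r = 0.11 m (r < R).
Only the charge within r is enclosed: Q_enc = Q·(r/R)³ = (-15.6 μC)·(0.11 m/0.149 m)³ = -6.277×10^-6 C.
By Gauss's law, ∮E·dA = E·4πr² = Q_enc/ε₀.
E = |Q_enc|/(4πε₀r²) = (6.277×10^-6)/(4π·8.85×10^-12·(0.11)²) = 4.66×10^6 N/C.

4.66×10^6 N/C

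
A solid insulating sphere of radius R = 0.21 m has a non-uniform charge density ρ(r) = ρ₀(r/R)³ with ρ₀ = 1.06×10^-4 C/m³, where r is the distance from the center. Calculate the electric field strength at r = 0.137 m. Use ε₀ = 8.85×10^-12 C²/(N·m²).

Symmetry ⇒ E = E(r) r̂. Gaussian sphere of radius r = 0.137 m (r < R).
Q_enc = ∫₀^r ρ(r')·4πr'² dr' = (4πρ₀/R³) ∫₀^r r'^5 dr' = 4πρ₀ r^6/(6·R³) = 1.585e-7 C.
By Gauss's law, ∮E·dA = E·4πr² = Q_enc/ε₀.
E = |Q_enc|/(4πε₀r²) = (1.585×10^-7)/(4π·8.85×10^-12·(0.137)²) = 7.59×10^4 N/C.

E = 7.59×10^4 V/m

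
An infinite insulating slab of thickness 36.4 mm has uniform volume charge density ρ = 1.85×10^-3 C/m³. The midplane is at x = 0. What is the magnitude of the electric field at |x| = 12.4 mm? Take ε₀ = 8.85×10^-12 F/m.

E ≈ 2.59×10^6 V/m

By symmetry E is perpendicular to the slab. A Gaussian pillbox from −12.4 mm to +12.4 mm (face area A) lies entirely within the slab.
Q_enc = ρ·(2x)·A and flux = 2EA, so 2EA = 2ρxA/ε₀ ⇒ E = |ρ|x/ε₀.
E = (1.85×10^-3)(0.0124)/(8.85×10^-12) = 2.59×10^6 N/C.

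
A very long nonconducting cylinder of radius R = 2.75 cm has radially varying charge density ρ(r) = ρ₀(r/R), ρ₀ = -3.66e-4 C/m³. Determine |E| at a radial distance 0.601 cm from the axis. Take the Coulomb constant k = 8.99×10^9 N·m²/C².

E = 1.81e4 N/C

Take a coaxial cylindrical Gaussian surface of radius r = 0.601 cm and length L (r < R).
λ_enc = ∫₀^r ρ(r')·2πr' dr' = (2πρ₀/R)·r^3/3 = -6.051×10^-9 C/m.
Since E is radial and uniform over the curved surface, Φ = E·2πrL = Q_enc/ε₀ = λ_enc L/ε₀.
E = 2k|λ_enc|/r = 2(8.99×10^9)(6.051e-9)/(0.00601) = 1.81e4 N/C.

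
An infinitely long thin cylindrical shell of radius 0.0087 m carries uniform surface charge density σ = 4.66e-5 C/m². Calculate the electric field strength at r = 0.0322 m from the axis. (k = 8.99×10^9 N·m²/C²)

Choose a coaxial cylinder of radius r = 0.0322 m (arbitrary length L) as the Gaussian surface (r > 0.0087 m).
The whole shell is enclosed: λ_enc = σ·2πR = (4.66×10^-5)·2π·(0.0087) = 2.547×10^-6 C/m.
Gauss's law: E·2πrL = λ_enc L/ε₀.
E = 2k|λ_enc|/r = 2(8.99×10^9)(2.547×10^-6)/(0.0322) = 1.42e6 N/C.

E ≈ 1.42×10^6 N/C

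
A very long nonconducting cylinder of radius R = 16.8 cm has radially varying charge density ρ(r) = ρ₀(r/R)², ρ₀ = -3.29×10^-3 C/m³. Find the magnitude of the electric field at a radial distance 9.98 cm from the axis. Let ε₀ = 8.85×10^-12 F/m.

|E| ≈ 3.27×10^6 N/C

Take a coaxial cylindrical Gaussian surface of radius r = 9.98 cm and length L (r < R).
Integrating ρ over the cross-section to radius r: λ_enc = (2πρ₀/R²) ∫₀^r r'^3 dr' = 2πρ₀ r^4/(4·R²) = -1.816e-5 C/m.
Gauss's law: E·2πrL = λ_enc L/ε₀.
E = |λ_enc|/(2πε₀r) = (1.816×10^-5)/(2π·8.85×10^-12·0.0998) = 3.27×10^6 N/C.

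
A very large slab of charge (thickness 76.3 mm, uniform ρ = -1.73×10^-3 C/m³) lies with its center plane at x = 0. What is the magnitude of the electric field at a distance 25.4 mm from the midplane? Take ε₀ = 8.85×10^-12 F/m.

By symmetry E is perpendicular to the slab. A Gaussian pillbox from −25.4 mm to +25.4 mm (face area A) lies entirely within the slab.
Q_enc = ρ·(2x)·A and flux = 2EA, so 2EA = 2ρxA/ε₀ ⇒ E = |ρ|x/ε₀.
E = (1.73×10^-3)(0.0254)/(8.85×10^-12) = 4.97e6 N/C.

4.97e6 N/C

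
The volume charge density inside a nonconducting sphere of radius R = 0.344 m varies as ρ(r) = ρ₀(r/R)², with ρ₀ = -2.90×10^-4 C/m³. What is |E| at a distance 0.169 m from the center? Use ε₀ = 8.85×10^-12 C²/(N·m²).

|E| = 2.67e5 N/C

By spherical symmetry E is radial; choose a Gaussian sphere of radius r = 0.169 m (r < R).
Q_enc = ∫₀^r ρ(r')·4πr'² dr' = (4πρ₀/R²) ∫₀^r r'^4 dr' = 4πρ₀ r^5/(5·R²) = -8.491×10^-7 C.
Gauss's law: E·4πr² = Q_enc/ε₀.
E = |Q_enc|/(4πε₀r²) = (8.491×10^-7)/(4π·8.85×10^-12·(0.169)²) = 2.67e5 N/C.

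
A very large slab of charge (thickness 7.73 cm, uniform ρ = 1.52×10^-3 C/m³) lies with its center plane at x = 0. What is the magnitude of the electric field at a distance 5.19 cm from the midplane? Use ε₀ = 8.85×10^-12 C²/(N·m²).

|E| ≈ 6.64e6 N/C

The point |x| = 5.19 cm lies outside the slab (half-thickness 0.03865 m). A symmetric pillbox spanning the full slab encloses Q_enc = ρ·d·A.
Flux = 2EA ⇒ E = |ρ|d/(2ε₀), independent of distance outside.
E = (1.52×10^-3)(0.0773)/(2·8.85×10^-12) = 6.64×10^6 N/C.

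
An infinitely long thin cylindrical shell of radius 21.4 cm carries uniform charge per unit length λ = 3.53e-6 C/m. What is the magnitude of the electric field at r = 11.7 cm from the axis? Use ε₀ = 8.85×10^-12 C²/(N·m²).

E = 0

By cylindrical symmetry E is radial; use a coaxial Gaussian cylinder of radius 11.7 cm and length L (r < 21.4 cm, inside the shell).
All the surface charge lies outside this cylinder: Q_enc = 0, hence E = 0.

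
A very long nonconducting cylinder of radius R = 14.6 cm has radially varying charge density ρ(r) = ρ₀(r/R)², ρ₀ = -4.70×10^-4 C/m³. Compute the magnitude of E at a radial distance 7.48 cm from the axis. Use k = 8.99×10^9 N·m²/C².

E = 2.61×10^5 N/C

Coaxial Gaussian cylinder, radius r = 7.48 cm, length L (r < R).
λ_enc = ∫₀^r ρ(r')·2πr' dr' = (2πρ₀/R²)·r^4/4 = -1.084e-6 C/m.
Applying ∮E·dA = Q_enc/ε₀ with the end caps contributing no flux:
E = 2k|λ_enc|/r = 2(8.99×10^9)(1.084×10^-6)/(0.0748) = 2.61×10^5 N/C.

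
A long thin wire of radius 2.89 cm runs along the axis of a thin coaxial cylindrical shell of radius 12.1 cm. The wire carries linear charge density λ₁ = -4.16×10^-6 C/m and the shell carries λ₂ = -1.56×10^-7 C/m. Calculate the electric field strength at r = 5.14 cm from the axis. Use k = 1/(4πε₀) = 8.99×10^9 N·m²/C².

E = 1.46e6 N/C

By cylindrical symmetry E is radial; use a coaxial Gaussian cylinder of radius 5.14 cm and length L (between the conductors, 2.89 cm < r < 12.1 cm).
The shell at 12.1 cm lies outside the Gaussian surface, so λ_enc = λ₁ = -4.16e-6 C/m.
Since E is radial and uniform over the curved surface, Φ = E·2πrL = Q_enc/ε₀ = λ_enc L/ε₀.
E = 2k|λ_enc|/r = 2(8.99×10^9)(4.16×10^-6)/(0.0514) = 1.46×10^6 N/C.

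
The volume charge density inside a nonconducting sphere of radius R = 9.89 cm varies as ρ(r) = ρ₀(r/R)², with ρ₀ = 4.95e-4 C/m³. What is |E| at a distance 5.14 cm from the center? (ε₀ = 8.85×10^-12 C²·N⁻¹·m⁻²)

|E| = 1.55×10^5 N/C

Use a concentric Gaussian sphere at r = 5.14 cm (r < R).
Integrate the density: Q_enc = 4π ∫₀^r ρ₀(r'/R)^2 r'² dr' = 4πρ₀ r^5/(5·R²) = 4.563×10^-8 C.
Since E is radial and uniform over the Gaussian sphere, Φ = E·4πr² = Q_enc/ε₀.
E = |Q_enc|/(4πε₀r²) = (4.563×10^-8)/(4π·8.85×10^-12·(0.0514)²) = 1.55×10^5 N/C.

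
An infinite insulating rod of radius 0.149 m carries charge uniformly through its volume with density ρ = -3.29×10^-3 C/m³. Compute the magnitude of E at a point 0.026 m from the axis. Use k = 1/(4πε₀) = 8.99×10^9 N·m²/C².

Coaxial Gaussian cylinder, radius r = 0.026 m, length L (r < R).
Charge inside radius r per length L is ρ·πr²·L, so λ_enc = ρπr² = -6.987×10^-6 C/m.
Gauss's law: E·2πrL = λ_enc L/ε₀.
E = 2k|λ_enc|/r = 2(8.99×10^9)(6.987×10^-6)/(0.026) = 4.83×10^6 N/C.

E = 4.83e6 V/m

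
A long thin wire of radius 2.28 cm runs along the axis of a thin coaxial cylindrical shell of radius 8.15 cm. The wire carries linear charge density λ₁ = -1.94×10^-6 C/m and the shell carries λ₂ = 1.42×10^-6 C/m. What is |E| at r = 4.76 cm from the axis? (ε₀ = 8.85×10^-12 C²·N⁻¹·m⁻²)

By cylindrical symmetry E is radial; use a coaxial Gaussian cylinder of radius 4.76 cm and length L (between the conductors, 2.28 cm < r < 8.15 cm).
The shell at 8.15 cm lies outside the Gaussian surface, so λ_enc = λ₁ = -1.94×10^-6 C/m.
By Gauss's law (flux through the curved wall only), E·2πrL = λ_enc L/ε₀.
E = |λ_enc|/(2πε₀r) = (1.94×10^-6)/(2π·8.85×10^-12·0.0476) = 7.33e5 N/C.

E ≈ 7.33×10^5 N/C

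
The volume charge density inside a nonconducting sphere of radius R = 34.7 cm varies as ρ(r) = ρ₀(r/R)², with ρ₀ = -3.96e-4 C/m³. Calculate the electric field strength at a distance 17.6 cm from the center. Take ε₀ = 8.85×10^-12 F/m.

Use a concentric Gaussian sphere at r = 17.6 cm (r < R).
Q_enc = ∫₀^r ρ(r')·4πr'² dr' = (4πρ₀/R²) ∫₀^r r'^4 dr' = 4πρ₀ r^5/(5·R²) = -1.396e-6 C.
Gauss's law: E·4πr² = Q_enc/ε₀.
E = |Q_enc|/(4πε₀r²) = (1.396×10^-6)/(4π·8.85×10^-12·(0.176)²) = 4.05×10^5 N/C.

|E| = 4.05×10^5 V/m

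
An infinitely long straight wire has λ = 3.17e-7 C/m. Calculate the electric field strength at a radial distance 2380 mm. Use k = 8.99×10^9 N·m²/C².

By cylindrical symmetry E is radial; use a coaxial Gaussian cylinder of radius 2380 mm and length L.
Q_enc = λL, so λ_enc = 3.17×10^-7 C/m.
By Gauss's law (flux through the curved wall only), E·2πrL = λ_enc L/ε₀.
E = 2k|λ_enc|/r = 2(8.99×10^9)(3.17e-7)/(2.38) = 2.39×10^3 N/C.

E ≈ 2.39×10^3 N/C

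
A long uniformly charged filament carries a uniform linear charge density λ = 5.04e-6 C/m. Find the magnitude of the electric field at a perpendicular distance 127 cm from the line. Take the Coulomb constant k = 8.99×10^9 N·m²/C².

E = 7.14e4 N/C

Take a coaxial cylindrical Gaussian surface of radius r = 127 cm and length L.
Q_enc = λL, so λ_enc = 5.04×10^-6 C/m.
By Gauss's law (flux through the curved wall only), E·2πrL = λ_enc L/ε₀.
E = 2k|λ_enc|/r = 2(8.99×10^9)(5.04×10^-6)/(1.27) = 7.14×10^4 N/C.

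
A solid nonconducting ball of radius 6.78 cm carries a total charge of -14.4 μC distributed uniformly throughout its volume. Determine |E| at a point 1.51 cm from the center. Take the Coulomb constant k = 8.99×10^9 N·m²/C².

|E| = 6.27×10^6 N/C

Symmetry ⇒ E = E(r) r̂. Gaussian sphere of radius r = 1.51 cm (r < R).
For a uniform sphere the enclosed fraction is (r/R)³, so Q_enc = (-14.4 μC)(0.0151/0.0678)³ = -1.591×10^-7 C.
Applying ∮E·dA = Q_enc/ε₀ with Φ = E(4πr²):
E = k|Q_enc|/r² = (8.99×10^9)(1.591×10^-7)/(0.0151)² = 6.27×10^6 N/C.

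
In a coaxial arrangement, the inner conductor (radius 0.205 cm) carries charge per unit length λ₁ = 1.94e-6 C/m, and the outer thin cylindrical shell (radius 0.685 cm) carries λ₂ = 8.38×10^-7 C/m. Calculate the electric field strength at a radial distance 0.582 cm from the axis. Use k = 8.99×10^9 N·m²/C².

E ≈ 5.99e6 N/C

Take a coaxial cylindrical Gaussian surface of radius r = 0.582 cm and length L (between the conductors, 0.205 cm < r < 0.685 cm).
Only the inner wire is enclosed; the outer shell contributes nothing inside itself. λ_enc = λ₁ = 1.94×10^-6 C/m.
Applying ∮E·dA = Q_enc/ε₀ with the end caps contributing no flux:
E = 2k|λ_enc|/r = 2(8.99×10^9)(1.94×10^-6)/(0.00582) = 5.99×10^6 N/C.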